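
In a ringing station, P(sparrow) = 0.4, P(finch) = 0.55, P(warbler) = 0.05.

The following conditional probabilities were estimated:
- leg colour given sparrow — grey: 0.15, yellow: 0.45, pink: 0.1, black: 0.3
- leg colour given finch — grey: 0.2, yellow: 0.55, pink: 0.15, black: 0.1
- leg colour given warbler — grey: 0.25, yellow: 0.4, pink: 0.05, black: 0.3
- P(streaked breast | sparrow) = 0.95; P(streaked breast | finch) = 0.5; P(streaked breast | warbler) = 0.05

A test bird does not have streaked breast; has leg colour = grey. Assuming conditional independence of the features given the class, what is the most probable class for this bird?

sparrow: 0.4 × 0.15 × (1−0.95) = 0.003
finch: 0.55 × 0.2 × (1−0.5) = 0.055
warbler: 0.05 × 0.25 × (1−0.05) = 0.011875
Highest score → finch.

finch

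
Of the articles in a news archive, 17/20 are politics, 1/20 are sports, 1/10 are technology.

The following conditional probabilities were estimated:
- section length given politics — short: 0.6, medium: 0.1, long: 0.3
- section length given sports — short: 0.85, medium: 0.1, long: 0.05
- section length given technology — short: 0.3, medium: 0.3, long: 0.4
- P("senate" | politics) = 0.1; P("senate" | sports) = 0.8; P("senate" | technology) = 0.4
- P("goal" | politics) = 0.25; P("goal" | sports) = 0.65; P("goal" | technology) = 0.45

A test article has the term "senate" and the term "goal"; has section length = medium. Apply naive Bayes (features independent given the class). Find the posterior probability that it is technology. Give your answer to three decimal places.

0.533

politics: 0.85 × 0.1 × 0.1 × 0.25 = 0.002125
sports: 0.05 × 0.1 × 0.8 × 0.65 = 0.0026
technology: 0.1 × 0.3 × 0.4 × 0.45 = 0.0054
P(technology | x) = 0.0054 / 0.010125 ≈ 0.533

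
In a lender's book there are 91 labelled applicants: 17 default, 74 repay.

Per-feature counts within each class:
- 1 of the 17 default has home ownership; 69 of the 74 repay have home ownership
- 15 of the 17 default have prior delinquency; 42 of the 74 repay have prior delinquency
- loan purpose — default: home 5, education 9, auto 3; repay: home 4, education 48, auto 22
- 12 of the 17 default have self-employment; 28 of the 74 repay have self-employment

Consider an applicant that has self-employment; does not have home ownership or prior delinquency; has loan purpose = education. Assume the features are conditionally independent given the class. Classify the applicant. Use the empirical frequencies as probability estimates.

default

default: (17/91) × (16/17) × (2/17) × (9/17) × (12/17) ≈ 0.00773011
repay: (74/91) × (5/74) × (32/74) × (48/74) × (28/74) ≈ 0.00583153
Highest score → default.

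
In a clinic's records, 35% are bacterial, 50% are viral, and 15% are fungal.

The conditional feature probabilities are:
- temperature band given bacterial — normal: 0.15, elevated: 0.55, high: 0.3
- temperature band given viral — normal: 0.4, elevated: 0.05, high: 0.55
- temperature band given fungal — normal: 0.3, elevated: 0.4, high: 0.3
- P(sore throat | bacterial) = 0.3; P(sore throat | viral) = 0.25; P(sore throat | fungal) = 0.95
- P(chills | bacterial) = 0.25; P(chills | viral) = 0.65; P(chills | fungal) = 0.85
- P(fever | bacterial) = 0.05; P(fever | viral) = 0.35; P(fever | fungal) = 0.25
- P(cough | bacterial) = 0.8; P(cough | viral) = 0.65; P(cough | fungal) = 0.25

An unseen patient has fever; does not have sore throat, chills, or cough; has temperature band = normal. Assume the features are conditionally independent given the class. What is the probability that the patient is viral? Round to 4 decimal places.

0.9499

bacterial: 0.35 × 0.15 × (1−0.3) × (1−0.25) × 0.05 × (1−0.8) = 0.000275625
viral: 0.5 × 0.4 × (1−0.25) × (1−0.65) × 0.35 × (1−0.65) = 0.00643125
fungal: 0.15 × 0.3 × (1−0.95) × (1−0.85) × 0.25 × (1−0.25) = 0.00006328125
P(viral | x) = 0.00643125 / 0.00677015625 ≈ 0.9499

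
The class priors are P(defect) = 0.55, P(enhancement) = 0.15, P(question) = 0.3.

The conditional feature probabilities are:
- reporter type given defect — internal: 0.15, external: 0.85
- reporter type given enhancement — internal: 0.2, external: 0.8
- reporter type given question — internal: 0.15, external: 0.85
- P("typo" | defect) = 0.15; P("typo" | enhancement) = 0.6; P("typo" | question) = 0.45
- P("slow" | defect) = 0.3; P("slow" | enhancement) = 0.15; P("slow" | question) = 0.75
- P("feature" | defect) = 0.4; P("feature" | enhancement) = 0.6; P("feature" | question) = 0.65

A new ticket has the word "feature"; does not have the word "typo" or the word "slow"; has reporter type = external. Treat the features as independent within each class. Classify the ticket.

defect: 0.55 × 0.85 × (1−0.15) × (1−0.3) × 0.4 = 0.111265
enhancement: 0.15 × 0.8 × (1−0.6) × (1−0.15) × 0.6 = 0.02448
question: 0.3 × 0.85 × (1−0.45) × (1−0.75) × 0.65 = 0.022790625
Highest score → defect.

defect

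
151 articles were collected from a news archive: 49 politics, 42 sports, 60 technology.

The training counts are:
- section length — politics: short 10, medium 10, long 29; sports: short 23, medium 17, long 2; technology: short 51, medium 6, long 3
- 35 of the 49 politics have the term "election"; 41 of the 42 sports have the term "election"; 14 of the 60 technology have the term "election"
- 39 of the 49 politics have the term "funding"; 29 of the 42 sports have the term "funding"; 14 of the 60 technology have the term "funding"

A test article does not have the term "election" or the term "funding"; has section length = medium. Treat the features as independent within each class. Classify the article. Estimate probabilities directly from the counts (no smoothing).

technology

politics: (49/151) × (10/49) × (14/49) × (10/49) ≈ 0.00386153
sports: (42/151) × (17/42) × (1/42) × (13/42) ≈ 0.000829692
technology: (60/151) × (6/60) × (46/60) × (46/60) ≈ 0.0233554
Highest score → technology.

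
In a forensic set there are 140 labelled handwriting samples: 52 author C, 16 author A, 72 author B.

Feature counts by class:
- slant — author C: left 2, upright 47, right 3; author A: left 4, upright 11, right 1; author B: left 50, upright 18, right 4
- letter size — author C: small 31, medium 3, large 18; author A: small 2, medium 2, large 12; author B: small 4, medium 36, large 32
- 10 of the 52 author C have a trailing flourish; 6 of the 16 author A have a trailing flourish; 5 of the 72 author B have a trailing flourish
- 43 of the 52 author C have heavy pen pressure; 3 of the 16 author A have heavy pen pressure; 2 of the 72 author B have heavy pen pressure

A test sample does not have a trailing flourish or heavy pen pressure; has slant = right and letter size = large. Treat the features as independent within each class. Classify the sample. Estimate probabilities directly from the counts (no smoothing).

author B

author C: (52/140) × (3/52) × (18/52) × (42/52) × (9/52) ≈ 0.00103693
author A: (16/140) × (1/16) × (12/16) × (10/16) × (13/16) ≈ 0.00272042
author B: (72/140) × (4/72) × (32/72) × (67/72) × (70/72) ≈ 0.0114883
Highest score → author B.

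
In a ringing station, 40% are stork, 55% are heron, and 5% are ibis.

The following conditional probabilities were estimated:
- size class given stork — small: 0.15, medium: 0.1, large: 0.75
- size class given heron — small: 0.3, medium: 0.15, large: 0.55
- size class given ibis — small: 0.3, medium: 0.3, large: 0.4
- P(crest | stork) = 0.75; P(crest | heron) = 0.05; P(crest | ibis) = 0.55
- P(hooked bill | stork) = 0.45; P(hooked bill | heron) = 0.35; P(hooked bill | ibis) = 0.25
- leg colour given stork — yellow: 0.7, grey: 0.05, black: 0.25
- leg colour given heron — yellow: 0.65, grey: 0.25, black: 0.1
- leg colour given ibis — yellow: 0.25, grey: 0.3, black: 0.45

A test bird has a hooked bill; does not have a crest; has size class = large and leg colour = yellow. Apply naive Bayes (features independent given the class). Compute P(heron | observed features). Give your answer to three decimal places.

stork: 0.4 × 0.75 × (1−0.75) × 0.45 × 0.7 = 0.023625
heron: 0.55 × 0.55 × (1−0.05) × 0.35 × 0.65 = 0.0653778125
ibis: 0.05 × 0.4 × (1−0.55) × 0.25 × 0.25 = 0.0005625
P(heron | x) = 0.0653778125 / 0.0895653125 ≈ 0.730

0.730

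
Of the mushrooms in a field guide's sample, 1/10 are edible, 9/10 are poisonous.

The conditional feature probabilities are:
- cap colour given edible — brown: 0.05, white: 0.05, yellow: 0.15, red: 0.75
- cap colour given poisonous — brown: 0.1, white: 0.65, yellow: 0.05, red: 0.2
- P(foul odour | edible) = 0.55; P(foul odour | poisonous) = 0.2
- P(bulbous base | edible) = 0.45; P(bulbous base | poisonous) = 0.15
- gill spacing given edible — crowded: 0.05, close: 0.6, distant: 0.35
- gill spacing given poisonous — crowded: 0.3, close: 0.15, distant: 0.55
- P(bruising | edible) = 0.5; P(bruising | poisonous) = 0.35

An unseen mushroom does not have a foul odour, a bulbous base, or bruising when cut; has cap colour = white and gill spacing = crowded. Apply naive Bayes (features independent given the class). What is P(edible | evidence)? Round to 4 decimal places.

edible: 0.1 × 0.05 × (1−0.55) × (1−0.45) × 0.05 × (1−0.5) = 0.0000309375
poisonous: 0.9 × 0.65 × (1−0.2) × (1−0.15) × 0.3 × (1−0.35) = 0.077571
P(edible | x) = 0.0000309375 / 0.0776019375 ≈ 0.0004

0.0004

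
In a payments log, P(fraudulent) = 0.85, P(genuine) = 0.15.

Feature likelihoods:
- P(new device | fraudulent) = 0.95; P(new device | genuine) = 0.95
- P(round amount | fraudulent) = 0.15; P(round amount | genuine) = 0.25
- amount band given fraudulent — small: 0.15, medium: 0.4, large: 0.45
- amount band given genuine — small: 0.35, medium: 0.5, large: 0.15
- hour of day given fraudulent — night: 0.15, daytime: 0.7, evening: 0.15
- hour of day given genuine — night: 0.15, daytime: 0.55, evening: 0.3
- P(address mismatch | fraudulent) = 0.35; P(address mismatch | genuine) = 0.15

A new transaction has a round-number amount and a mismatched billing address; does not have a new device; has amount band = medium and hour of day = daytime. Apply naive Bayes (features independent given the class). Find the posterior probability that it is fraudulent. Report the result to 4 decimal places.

fraudulent: 0.85 × (1−0.95) × 0.15 × 0.4 × 0.7 × 0.35 = 0.00062475
genuine: 0.15 × (1−0.95) × 0.25 × 0.5 × 0.55 × 0.15 = 0.00007734375
P(fraudulent | x) = 0.00062475 / 0.00070209375 ≈ 0.8898

0.8898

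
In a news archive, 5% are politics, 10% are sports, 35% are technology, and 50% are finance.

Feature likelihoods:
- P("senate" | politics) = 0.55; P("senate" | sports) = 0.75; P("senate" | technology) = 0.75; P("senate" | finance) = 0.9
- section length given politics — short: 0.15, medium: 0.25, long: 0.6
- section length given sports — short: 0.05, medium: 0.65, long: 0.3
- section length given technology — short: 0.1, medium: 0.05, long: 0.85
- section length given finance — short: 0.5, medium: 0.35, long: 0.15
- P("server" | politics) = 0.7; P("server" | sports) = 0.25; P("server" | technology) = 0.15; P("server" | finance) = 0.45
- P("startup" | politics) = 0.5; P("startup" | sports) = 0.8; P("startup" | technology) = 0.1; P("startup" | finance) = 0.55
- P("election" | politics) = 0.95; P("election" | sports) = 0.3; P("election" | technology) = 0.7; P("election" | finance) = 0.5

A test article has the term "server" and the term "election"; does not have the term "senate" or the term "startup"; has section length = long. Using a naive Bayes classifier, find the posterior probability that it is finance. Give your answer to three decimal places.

politics: 0.05 × (1−0.55) × 0.6 × 0.7 × (1−0.5) × 0.95 = 0.00448875
sports: 0.1 × (1−0.75) × 0.3 × 0.25 × (1−0.8) × 0.3 = 0.0001125
technology: 0.35 × (1−0.75) × 0.85 × 0.15 × (1−0.1) × 0.7 = 0.0070284375
finance: 0.5 × (1−0.9) × 0.15 × 0.45 × (1−0.55) × 0.5 = 0.000759375
P(finance | x) = 0.000759375 / 0.0123890625 ≈ 0.061

0.061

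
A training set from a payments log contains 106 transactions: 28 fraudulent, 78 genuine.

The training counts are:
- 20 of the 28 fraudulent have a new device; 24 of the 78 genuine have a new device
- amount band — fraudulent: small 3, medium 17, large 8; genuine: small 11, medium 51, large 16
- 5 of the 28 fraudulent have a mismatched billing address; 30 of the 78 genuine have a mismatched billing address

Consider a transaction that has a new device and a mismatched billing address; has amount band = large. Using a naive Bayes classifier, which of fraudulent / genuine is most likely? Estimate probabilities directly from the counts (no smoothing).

fraudulent: (28/106) × (20/28) × (8/28) × (5/28) ≈ 0.00962649
genuine: (78/106) × (24/78) × (16/78) × (30/78) ≈ 0.0178631
Highest score → genuine.

genuine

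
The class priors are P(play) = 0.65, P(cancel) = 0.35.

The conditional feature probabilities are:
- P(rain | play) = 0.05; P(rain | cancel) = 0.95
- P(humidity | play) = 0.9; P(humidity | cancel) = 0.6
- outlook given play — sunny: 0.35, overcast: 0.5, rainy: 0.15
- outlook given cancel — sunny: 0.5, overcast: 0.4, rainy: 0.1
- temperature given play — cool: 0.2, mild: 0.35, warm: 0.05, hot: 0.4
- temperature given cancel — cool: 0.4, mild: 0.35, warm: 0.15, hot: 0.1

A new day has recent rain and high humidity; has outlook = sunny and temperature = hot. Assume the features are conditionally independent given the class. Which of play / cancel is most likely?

play: 0.65 × 0.05 × 0.9 × 0.35 × 0.4 = 0.004095
cancel: 0.35 × 0.95 × 0.6 × 0.5 × 0.1 = 0.009975
Highest score → cancel.

cancel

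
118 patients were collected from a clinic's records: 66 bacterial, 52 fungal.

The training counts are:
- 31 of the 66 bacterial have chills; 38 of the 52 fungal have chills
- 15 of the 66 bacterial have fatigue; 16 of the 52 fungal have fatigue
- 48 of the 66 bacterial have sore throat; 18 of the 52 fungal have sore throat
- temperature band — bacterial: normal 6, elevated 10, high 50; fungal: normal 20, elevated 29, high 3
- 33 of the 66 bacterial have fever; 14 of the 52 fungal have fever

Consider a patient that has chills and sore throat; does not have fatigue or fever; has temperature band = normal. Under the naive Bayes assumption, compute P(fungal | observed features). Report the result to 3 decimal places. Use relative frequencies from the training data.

0.764

bacterial: (66/118) × (31/66) × (51/66) × (48/66) × (6/66) × (33/66) ≈ 0.0067109
fungal: (52/118) × (38/52) × (36/52) × (18/52) × (20/52) × (38/52) ≈ 0.0216909
P(fungal | x) = 0.0216909 / 0.0284018 ≈ 0.764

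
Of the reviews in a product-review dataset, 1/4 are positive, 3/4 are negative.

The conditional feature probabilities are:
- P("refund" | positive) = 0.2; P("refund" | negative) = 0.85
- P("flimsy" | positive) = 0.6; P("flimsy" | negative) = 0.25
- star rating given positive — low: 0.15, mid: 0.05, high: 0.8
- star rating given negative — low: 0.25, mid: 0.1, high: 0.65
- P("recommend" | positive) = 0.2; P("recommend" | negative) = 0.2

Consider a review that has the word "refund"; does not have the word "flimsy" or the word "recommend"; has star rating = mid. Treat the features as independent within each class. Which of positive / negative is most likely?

negative

positive: 0.25 × 0.2 × (1−0.6) × 0.05 × (1−0.2) = 0.0008
negative: 0.75 × 0.85 × (1−0.25) × 0.1 × (1−0.2) = 0.03825
Highest score → negative.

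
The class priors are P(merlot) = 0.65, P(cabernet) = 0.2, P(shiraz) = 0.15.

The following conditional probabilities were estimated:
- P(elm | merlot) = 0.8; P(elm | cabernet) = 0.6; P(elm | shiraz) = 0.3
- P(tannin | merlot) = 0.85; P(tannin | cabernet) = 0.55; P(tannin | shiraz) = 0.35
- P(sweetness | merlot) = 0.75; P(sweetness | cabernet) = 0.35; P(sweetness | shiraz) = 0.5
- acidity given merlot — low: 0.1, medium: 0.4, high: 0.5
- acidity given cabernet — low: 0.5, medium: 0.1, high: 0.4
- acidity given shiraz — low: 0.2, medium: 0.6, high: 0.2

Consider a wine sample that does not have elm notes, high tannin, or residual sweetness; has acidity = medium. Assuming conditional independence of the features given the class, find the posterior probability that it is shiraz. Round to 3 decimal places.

merlot: 0.65 × (1−0.8) × (1−0.85) × (1−0.75) × 0.4 = 0.00195
cabernet: 0.2 × (1−0.6) × (1−0.55) × (1−0.35) × 0.1 = 0.00234
shiraz: 0.15 × (1−0.3) × (1−0.35) × (1−0.5) × 0.6 = 0.020475
P(shiraz | x) = 0.020475 / 0.024765 ≈ 0.827

0.827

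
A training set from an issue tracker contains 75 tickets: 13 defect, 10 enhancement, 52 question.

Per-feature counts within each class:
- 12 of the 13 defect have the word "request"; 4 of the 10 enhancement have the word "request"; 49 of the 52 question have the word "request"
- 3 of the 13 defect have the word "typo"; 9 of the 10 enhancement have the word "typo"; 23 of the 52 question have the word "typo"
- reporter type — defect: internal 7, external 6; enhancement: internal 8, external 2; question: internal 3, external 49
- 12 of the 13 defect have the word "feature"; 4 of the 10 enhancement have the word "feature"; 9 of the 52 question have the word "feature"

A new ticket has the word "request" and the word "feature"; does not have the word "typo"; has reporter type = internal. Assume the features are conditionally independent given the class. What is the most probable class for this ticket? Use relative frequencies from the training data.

defect: (13/75) × (12/13) × (10/13) × (7/13) × (12/13) ≈ 0.0611743
enhancement: (10/75) × (4/10) × (1/10) × (8/10) × (4/10) ≈ 0.00170667
question: (52/75) × (49/52) × (29/52) × (3/52) × (9/52) ≈ 0.0036382
Highest score → defect.

defect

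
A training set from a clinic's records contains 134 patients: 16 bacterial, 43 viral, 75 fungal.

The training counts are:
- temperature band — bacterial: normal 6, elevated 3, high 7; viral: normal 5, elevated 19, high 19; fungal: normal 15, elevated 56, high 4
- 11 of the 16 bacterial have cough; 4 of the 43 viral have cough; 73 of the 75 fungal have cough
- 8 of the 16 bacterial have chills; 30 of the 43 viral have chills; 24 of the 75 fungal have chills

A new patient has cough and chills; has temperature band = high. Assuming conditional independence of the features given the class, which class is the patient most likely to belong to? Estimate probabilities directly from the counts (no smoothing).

bacterial

bacterial: (16/134) × (7/16) × (11/16) × (8/16) ≈ 0.0179571
viral: (43/134) × (19/43) × (4/43) × (30/43) ≈ 0.00920223
fungal: (75/134) × (4/75) × (73/75) × (24/75) ≈ 0.00929751
Highest score → bacterial.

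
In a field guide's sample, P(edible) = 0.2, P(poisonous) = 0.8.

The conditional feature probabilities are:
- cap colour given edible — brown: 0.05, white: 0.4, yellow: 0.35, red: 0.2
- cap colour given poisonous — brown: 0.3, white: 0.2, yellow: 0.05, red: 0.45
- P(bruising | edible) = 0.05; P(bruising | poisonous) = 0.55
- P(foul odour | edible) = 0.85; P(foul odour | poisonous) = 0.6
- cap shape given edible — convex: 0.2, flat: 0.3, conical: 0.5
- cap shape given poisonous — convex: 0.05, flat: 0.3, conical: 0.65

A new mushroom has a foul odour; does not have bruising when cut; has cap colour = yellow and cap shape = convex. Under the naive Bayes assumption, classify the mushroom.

edible

edible: 0.2 × 0.35 × (1−0.05) × 0.85 × 0.2 = 0.011305
poisonous: 0.8 × 0.05 × (1−0.55) × 0.6 × 0.05 = 0.00054
Highest score → edible.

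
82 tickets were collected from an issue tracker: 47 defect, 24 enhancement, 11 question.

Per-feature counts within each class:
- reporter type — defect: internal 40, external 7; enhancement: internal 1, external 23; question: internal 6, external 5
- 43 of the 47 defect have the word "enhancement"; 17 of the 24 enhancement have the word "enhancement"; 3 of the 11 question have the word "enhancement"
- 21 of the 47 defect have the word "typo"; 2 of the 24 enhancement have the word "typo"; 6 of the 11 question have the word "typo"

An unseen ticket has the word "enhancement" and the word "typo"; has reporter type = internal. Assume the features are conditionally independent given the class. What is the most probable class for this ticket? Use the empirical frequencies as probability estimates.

defect: (47/82) × (40/47) × (43/47) × (21/47) ≈ 0.199406
enhancement: (24/82) × (1/24) × (17/24) × (2/24) ≈ 0.000719851
question: (11/82) × (6/11) × (3/11) × (6/11) ≈ 0.0108849
Highest score → defect.

defect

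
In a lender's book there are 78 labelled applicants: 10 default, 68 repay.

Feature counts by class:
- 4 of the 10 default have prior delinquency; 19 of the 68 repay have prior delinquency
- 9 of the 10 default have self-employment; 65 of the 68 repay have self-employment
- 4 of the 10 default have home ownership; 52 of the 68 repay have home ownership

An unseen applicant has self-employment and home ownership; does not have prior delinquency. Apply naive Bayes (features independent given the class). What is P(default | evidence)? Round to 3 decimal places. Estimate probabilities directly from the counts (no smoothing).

0.057

default: (10/78) × (6/10) × (9/10) × (4/10) ≈ 0.0276923
repay: (68/78) × (49/68) × (65/68) × (52/68) ≈ 0.459198
P(default | x) = 0.0276923 / 0.4868903 ≈ 0.057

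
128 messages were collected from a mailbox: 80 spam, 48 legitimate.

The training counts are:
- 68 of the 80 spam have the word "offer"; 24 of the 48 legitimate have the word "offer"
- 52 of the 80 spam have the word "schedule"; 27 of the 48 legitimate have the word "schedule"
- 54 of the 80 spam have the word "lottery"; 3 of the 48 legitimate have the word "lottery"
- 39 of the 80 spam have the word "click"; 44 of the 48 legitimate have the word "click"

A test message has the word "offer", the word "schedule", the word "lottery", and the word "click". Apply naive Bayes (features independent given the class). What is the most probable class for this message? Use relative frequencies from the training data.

spam: (80/128) × (68/80) × (52/80) × (54/80) × (39/80) = 0.11362939453125
legitimate: (48/128) × (24/48) × (27/48) × (3/48) × (44/48) = 0.00604248046875
Highest score → spam.

spam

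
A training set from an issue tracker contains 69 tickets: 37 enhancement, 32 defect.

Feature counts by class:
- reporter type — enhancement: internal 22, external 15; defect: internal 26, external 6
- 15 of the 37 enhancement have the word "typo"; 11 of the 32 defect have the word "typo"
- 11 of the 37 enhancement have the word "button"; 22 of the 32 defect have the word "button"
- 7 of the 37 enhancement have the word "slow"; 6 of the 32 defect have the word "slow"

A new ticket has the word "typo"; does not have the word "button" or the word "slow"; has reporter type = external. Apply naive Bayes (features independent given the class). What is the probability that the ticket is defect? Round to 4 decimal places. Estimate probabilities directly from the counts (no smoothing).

0.1313

enhancement: (37/69) × (15/37) × (15/37) × (26/37) × (30/37) ≈ 0.0502138
defect: (32/69) × (6/32) × (11/32) × (10/32) × (26/32) ≈ 0.00758959
P(defect | x) = 0.00758959 / 0.05780339 ≈ 0.1313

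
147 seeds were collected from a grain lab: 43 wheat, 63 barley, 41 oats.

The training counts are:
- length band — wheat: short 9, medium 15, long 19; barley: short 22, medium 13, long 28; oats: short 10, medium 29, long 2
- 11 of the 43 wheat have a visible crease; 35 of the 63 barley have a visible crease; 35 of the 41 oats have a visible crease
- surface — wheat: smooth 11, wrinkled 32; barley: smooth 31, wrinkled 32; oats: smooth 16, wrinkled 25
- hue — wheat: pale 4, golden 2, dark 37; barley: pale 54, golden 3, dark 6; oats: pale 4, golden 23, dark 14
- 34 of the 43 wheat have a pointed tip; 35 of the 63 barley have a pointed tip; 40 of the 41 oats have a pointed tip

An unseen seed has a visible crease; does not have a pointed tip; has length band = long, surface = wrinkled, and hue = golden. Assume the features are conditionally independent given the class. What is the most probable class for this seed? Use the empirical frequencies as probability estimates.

barley

wheat: (43/147) × (19/43) × (11/43) × (32/43) × (2/43) × (9/43) ≈ 0.00023954
barley: (63/147) × (28/63) × (35/63) × (32/63) × (3/63) × (28/63) ≈ 0.00113756
oats: (41/147) × (2/41) × (35/41) × (25/41) × (23/41) × (1/41) ≈ 0.0000968976
Highest score → barley.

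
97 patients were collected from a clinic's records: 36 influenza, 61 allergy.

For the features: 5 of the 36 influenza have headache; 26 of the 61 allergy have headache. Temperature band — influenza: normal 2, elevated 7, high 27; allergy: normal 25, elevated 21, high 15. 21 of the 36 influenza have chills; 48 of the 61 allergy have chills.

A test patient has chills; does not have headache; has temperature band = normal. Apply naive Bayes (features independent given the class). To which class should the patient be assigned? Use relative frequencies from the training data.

allergy

influenza: (36/97) × (31/36) × (2/36) × (21/36) ≈ 0.010357
allergy: (61/97) × (35/61) × (25/61) × (48/61) ≈ 0.116364
Highest score → allergy.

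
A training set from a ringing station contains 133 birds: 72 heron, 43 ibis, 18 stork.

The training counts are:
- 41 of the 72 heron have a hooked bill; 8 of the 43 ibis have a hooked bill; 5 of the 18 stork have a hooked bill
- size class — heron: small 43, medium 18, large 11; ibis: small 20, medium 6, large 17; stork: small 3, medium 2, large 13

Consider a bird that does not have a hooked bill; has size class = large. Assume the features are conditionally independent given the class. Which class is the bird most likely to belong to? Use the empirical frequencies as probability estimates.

ibis

heron: (72/133) × (31/72) × (11/72) ≈ 0.0356099
ibis: (43/133) × (35/43) × (17/43) ≈ 0.104039
stork: (18/133) × (13/18) × (13/18) ≈ 0.0705931
Highest score → ibis.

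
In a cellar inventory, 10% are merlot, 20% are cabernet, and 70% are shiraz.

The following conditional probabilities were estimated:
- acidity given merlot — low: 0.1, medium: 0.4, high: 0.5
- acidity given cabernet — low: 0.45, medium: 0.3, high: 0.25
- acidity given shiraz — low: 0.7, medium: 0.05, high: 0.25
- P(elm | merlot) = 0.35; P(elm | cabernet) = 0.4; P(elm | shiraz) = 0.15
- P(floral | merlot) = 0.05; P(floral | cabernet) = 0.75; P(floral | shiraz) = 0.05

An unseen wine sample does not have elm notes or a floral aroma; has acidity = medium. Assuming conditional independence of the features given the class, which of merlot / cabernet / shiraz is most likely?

merlot: 0.1 × 0.4 × (1−0.35) × (1−0.05) = 0.0247
cabernet: 0.2 × 0.3 × (1−0.4) × (1−0.75) = 0.009
shiraz: 0.7 × 0.05 × (1−0.15) × (1−0.05) = 0.0282625
Highest score → shiraz.

shiraz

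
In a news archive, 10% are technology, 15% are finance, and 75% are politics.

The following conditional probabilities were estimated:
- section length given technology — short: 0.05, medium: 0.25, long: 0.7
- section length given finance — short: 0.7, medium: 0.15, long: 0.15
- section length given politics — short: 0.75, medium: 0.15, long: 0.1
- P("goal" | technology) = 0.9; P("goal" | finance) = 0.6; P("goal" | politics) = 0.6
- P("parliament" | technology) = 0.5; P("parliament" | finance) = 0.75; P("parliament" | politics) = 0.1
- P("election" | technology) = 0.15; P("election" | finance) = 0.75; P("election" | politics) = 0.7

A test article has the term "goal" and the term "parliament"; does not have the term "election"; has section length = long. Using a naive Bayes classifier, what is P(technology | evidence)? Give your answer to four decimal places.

technology: 0.1 × 0.7 × 0.9 × 0.5 × (1−0.15) = 0.026775
finance: 0.15 × 0.15 × 0.6 × 0.75 × (1−0.75) = 0.00253125
politics: 0.75 × 0.1 × 0.6 × 0.1 × (1−0.7) = 0.00135
P(technology | x) = 0.026775 / 0.03065625 ≈ 0.8734

0.8734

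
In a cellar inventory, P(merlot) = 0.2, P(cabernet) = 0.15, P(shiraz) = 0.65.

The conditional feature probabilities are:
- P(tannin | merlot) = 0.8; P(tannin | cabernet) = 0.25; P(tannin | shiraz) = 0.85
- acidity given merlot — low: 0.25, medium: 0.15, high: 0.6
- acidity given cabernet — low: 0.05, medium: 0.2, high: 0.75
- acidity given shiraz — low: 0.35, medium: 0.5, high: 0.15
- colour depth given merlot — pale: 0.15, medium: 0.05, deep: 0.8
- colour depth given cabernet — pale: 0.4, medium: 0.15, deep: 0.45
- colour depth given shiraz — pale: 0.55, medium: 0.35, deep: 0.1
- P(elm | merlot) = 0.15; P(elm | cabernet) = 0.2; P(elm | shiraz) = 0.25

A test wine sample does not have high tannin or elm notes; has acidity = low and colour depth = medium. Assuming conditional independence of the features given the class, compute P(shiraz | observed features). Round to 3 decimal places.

merlot: 0.2 × (1−0.8) × 0.25 × 0.05 × (1−0.15) = 0.000425
cabernet: 0.15 × (1−0.25) × 0.05 × 0.15 × (1−0.2) = 0.000675
shiraz: 0.65 × (1−0.85) × 0.35 × 0.35 × (1−0.25) = 0.0089578125
P(shiraz | x) = 0.0089578125 / 0.0100578125 ≈ 0.891

0.891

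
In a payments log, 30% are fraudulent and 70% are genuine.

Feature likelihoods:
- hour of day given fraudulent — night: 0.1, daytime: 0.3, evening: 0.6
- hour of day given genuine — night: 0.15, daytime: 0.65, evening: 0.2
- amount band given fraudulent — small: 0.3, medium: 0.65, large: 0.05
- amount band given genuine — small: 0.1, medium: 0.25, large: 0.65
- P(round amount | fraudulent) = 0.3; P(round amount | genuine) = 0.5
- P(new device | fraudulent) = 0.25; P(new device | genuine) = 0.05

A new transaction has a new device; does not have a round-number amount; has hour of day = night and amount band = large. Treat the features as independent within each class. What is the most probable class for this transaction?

genuine

fraudulent: 0.3 × 0.1 × 0.05 × (1−0.3) × 0.25 = 0.0002625
genuine: 0.7 × 0.15 × 0.65 × (1−0.5) × 0.05 = 0.00170625
Highest score → genuine.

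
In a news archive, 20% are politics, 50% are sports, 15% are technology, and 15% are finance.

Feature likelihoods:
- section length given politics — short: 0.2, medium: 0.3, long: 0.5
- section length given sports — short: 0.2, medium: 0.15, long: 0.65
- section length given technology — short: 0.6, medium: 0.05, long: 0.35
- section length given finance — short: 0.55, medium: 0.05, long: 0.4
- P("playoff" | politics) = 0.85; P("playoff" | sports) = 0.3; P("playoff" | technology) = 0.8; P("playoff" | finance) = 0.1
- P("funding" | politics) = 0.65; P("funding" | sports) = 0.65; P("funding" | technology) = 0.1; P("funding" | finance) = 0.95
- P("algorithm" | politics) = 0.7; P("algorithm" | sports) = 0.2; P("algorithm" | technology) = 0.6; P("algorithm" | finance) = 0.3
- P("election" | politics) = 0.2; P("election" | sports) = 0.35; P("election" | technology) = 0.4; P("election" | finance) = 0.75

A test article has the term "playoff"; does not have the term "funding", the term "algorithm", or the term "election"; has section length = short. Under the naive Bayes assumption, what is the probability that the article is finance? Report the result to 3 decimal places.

politics: 0.2 × 0.2 × 0.85 × (1−0.65) × (1−0.7) × (1−0.2) = 0.002856
sports: 0.5 × 0.2 × 0.3 × (1−0.65) × (1−0.2) × (1−0.35) = 0.00546
technology: 0.15 × 0.6 × 0.8 × (1−0.1) × (1−0.6) × (1−0.4) = 0.015552
finance: 0.15 × 0.55 × 0.1 × (1−0.95) × (1−0.3) × (1−0.75) = 0.0000721875
P(finance | x) = 0.0000721875 / 0.0239401875 ≈ 0.003

0.003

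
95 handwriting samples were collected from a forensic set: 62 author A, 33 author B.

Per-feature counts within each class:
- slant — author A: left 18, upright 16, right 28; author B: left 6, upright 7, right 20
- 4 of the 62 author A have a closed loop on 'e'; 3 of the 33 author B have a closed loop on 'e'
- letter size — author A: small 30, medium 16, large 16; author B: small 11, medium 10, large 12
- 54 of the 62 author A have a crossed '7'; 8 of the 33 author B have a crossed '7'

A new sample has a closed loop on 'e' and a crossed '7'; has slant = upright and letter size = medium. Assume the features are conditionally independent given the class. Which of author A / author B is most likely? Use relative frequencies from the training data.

author A: (62/95) × (16/62) × (4/62) × (16/62) × (54/62) ≈ 0.00244228
author B: (33/95) × (7/33) × (3/33) × (10/33) × (8/33) ≈ 0.000492089
Highest score → author A.

author A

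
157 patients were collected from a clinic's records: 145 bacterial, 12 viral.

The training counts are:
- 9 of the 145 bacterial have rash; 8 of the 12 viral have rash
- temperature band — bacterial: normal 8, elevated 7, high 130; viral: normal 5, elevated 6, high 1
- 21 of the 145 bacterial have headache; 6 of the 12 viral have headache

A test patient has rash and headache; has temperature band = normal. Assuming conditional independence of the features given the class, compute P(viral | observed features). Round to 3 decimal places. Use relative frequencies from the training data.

0.959

bacterial: (145/157) × (9/145) × (8/145) × (21/145) ≈ 0.000458053
viral: (12/157) × (8/12) × (5/12) × (6/12) ≈ 0.0106157
P(viral | x) = 0.0106157 / 0.011073753 ≈ 0.959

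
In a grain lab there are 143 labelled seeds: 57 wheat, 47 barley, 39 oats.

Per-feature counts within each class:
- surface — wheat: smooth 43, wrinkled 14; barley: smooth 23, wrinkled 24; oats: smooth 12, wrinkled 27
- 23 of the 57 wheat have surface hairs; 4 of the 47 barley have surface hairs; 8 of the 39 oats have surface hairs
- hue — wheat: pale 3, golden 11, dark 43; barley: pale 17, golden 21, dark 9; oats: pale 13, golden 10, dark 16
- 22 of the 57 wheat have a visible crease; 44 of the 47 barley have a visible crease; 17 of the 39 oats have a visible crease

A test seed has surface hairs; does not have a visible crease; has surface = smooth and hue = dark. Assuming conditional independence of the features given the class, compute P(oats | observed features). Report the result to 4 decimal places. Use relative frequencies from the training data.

0.0660

wheat: (57/143) × (43/57) × (23/57) × (43/57) × (35/57) ≈ 0.0562046
barley: (47/143) × (23/47) × (4/47) × (9/47) × (3/47) ≈ 0.00016731
oats: (39/143) × (12/39) × (8/39) × (16/39) × (22/39) ≈ 0.00398368
P(oats | x) = 0.00398368 / 0.06035559 ≈ 0.0660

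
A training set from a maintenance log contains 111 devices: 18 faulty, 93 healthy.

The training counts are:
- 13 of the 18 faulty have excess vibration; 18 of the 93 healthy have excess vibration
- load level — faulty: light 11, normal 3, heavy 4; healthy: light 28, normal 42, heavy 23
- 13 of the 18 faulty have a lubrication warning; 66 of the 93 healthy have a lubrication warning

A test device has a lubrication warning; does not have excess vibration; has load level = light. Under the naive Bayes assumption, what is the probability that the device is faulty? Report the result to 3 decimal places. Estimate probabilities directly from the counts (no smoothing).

faulty: (18/111) × (5/18) × (11/18) × (13/18) ≈ 0.019881
healthy: (93/111) × (75/93) × (28/93) × (66/93) ≈ 0.144369
P(faulty | x) = 0.019881 / 0.16425 ≈ 0.121

0.121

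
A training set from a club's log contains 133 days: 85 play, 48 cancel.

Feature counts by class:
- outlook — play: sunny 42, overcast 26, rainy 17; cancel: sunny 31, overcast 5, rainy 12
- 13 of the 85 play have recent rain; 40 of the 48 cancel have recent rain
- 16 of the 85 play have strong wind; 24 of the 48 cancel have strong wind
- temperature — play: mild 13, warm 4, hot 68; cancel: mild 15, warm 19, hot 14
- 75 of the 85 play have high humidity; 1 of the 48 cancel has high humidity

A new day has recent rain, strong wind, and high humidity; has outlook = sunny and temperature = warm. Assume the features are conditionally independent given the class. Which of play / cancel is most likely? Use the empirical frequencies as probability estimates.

cancel

play: (85/133) × (42/85) × (13/85) × (16/85) × (4/85) × (75/85) ≈ 0.000377491
cancel: (48/133) × (31/48) × (40/48) × (24/48) × (19/48) × (1/48) ≈ 0.000800885
Highest score → cancel.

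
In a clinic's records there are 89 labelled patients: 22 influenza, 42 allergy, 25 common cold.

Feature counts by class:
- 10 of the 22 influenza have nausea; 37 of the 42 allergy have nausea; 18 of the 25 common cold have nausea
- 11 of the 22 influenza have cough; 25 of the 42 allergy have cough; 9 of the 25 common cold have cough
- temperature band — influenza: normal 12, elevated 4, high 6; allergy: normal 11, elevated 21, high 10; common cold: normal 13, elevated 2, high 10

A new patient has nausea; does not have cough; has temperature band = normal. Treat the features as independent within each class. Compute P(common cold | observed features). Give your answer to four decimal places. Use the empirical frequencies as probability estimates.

influenza: (22/89) × (10/22) × (11/22) × (12/22) ≈ 0.0306435
allergy: (42/89) × (37/42) × (17/42) × (11/42) ≈ 0.0440712
common cold: (25/89) × (18/25) × (16/25) × (13/25) ≈ 0.0673079
P(common cold | x) = 0.0673079 / 0.1420226 ≈ 0.4739

0.4739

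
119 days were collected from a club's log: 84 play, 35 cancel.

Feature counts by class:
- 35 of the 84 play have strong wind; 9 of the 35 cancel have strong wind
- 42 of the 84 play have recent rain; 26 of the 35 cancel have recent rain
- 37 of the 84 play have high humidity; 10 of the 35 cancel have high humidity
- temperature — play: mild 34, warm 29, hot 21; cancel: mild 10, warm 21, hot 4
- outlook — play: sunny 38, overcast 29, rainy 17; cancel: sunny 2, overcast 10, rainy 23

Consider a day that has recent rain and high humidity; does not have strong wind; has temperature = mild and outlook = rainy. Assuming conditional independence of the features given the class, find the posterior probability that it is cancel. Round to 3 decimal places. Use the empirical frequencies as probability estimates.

play: (84/119) × (49/84) × (42/84) × (37/84) × (34/84) × (17/84) ≈ 0.00742867
cancel: (35/119) × (26/35) × (26/35) × (10/35) × (10/35) × (23/35) ≈ 0.00870674
P(cancel | x) = 0.00870674 / 0.01613541 ≈ 0.540

0.540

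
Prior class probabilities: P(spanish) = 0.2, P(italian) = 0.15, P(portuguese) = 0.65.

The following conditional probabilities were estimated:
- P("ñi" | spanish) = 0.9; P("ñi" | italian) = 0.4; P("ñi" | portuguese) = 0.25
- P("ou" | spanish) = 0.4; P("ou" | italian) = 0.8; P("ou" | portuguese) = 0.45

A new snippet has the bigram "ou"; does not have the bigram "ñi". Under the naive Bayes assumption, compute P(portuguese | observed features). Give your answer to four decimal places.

0.7328

spanish: 0.2 × (1−0.9) × 0.4 = 0.008
italian: 0.15 × (1−0.4) × 0.8 = 0.072
portuguese: 0.65 × (1−0.25) × 0.45 = 0.219375
P(portuguese | x) = 0.219375 / 0.299375 ≈ 0.7328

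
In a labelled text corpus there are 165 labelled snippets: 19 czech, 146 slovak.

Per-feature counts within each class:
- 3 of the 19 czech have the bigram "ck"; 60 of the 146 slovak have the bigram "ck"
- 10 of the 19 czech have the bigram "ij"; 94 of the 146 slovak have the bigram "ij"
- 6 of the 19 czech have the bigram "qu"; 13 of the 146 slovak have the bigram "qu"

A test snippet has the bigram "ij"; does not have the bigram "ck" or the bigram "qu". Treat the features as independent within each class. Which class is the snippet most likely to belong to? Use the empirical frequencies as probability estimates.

czech: (19/165) × (16/19) × (10/19) × (13/19) ≈ 0.0349198
slovak: (146/165) × (86/146) × (94/146) × (133/146) ≈ 0.305695
Highest score → slovak.

slovak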